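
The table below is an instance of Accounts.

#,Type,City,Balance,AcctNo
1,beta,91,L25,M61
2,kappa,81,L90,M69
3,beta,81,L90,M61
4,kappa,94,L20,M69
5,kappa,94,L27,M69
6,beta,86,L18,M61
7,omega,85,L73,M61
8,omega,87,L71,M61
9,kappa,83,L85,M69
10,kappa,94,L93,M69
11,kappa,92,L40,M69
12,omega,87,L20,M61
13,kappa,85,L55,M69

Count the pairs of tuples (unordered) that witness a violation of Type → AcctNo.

0

Type=beta: all 3 rows agree on AcctNo — 0 pairs.
Type=kappa: all 7 rows agree on AcctNo — 0 pairs.
Type=omega: all 3 rows agree on AcctNo — 0 pairs.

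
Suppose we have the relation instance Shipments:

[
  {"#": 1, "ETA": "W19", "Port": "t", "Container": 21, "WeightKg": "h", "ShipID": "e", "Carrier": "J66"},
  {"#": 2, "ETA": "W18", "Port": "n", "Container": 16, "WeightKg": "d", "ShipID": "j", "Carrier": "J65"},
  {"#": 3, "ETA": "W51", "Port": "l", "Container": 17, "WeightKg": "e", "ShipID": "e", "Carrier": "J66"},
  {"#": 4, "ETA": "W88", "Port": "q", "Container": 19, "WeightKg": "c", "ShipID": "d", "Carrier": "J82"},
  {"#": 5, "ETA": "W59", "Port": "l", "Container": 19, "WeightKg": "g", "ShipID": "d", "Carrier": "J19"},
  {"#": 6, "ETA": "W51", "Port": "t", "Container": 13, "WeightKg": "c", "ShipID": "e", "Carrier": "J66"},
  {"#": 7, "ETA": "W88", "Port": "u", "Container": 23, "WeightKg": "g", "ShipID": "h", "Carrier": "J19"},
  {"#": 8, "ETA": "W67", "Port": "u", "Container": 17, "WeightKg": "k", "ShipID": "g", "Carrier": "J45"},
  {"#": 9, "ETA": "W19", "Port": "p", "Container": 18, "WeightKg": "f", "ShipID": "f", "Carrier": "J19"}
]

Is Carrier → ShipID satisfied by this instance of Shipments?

Carrier=J66: rows 1, 3, 6 → ShipID = e, e, e ✓
Carrier=J65: row 2 → ShipID = j ✓
Carrier=J82: row 4 → ShipID = d ✓
Carrier=J19: rows 5, 7, 9 → ShipID takes values {d, h, f} — violation
Carrier=J45: row 8 → ShipID = g ✓
Two rows agree on Carrier but differ on ShipID, so Carrier → ShipID does not hold.

No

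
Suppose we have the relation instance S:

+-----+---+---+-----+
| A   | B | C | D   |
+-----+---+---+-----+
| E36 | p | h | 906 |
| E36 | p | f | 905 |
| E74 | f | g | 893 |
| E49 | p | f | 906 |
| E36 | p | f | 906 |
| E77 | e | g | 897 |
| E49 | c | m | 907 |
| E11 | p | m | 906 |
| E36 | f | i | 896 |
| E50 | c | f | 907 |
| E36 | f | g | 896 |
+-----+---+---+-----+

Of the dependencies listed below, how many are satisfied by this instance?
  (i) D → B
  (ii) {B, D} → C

1

(i) D → B: every LHS value maps to a single RHS value — holds.
(ii) {B, D} → C: (B=p, D=906): 4 rows → C takes values {h, f, m} — violation; (B=c, D=907): 2 rows → C takes values {m, f} — violation; (B=f, D=896): 2 rows → C takes values {i, g} — violation — fails.
1 of the 2 dependencies holds.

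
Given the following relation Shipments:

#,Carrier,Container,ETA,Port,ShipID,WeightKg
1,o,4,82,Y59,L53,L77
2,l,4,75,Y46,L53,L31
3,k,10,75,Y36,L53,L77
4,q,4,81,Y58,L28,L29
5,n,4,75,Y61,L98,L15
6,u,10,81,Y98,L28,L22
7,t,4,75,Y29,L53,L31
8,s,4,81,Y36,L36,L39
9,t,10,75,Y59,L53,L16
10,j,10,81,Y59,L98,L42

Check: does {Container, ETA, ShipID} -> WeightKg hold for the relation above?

No

(Container=4, ETA=82, ShipID=L53): row 1 → WeightKg = L77 ✓
(Container=4, ETA=75, ShipID=L53): rows 2, 7 → WeightKg = L31, L31 ✓
(Container=10, ETA=75, ShipID=L53): rows 3, 9 → WeightKg takes values {L77, L16} — violation
(Container=4, ETA=81, ShipID=L28): row 4 → WeightKg = L29 ✓
(Container=4, ETA=75, ShipID=L98): row 5 → WeightKg = L15 ✓
(Container=10, ETA=81, ShipID=L28): row 6 → WeightKg = L22 ✓
(Container=4, ETA=81, ShipID=L36): row 8 → WeightKg = L39 ✓
(Container=10, ETA=81, ShipID=L98): row 10 → WeightKg = L42 ✓
Two rows agree on {Container, ETA, ShipID} but differ on WeightKg, so {Container, ETA, ShipID} -> WeightKg does not hold.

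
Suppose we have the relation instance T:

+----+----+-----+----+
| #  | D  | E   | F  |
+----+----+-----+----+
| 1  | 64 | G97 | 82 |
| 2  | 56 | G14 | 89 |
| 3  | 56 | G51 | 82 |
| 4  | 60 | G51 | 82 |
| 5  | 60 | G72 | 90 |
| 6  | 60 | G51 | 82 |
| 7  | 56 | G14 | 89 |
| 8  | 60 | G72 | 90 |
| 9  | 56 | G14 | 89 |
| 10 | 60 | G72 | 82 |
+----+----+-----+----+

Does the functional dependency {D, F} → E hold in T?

(D=64, F=82): row 1 → E = G97 ✓
(D=56, F=89): rows 2, 7, 9 → E = G14, G14, G14 ✓
(D=56, F=82): row 3 → E = G51 ✓
(D=60, F=82): rows 4, 6, 10 → E takes values {G51, G72} — violation
(D=60, F=90): rows 5, 8 → E = G72, G72 ✓
Two rows agree on {D, F} but differ on E, so {D, F} → E does not hold.

No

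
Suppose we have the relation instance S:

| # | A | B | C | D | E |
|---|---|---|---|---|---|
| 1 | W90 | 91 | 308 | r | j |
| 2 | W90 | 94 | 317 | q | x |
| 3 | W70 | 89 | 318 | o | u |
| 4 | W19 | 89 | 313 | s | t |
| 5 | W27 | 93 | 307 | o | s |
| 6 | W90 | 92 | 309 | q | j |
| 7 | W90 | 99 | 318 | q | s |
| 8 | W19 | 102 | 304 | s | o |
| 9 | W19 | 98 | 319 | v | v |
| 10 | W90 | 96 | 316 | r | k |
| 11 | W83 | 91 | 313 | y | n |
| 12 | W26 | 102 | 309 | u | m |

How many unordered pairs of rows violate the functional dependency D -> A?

1

D=r: all 2 rows agree on A — 0 pairs.
D=q: all 3 rows agree on A — 0 pairs.
D=o: violating pairs (3,5) — 1 pair.
D=s: all 2 rows agree on A — 0 pairs.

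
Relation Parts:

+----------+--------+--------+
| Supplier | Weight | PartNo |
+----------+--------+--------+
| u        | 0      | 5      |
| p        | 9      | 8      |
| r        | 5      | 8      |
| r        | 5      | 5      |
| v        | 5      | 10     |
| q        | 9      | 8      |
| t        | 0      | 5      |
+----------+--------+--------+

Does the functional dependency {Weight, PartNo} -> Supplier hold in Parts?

No

(Weight=0, PartNo=5): 2 rows → Supplier takes values {u, t} — violation
(Weight=9, PartNo=8): 2 rows → Supplier takes values {p, q} — violation
(Weight=5, PartNo=8): 1 row → Supplier = r ✓
(Weight=5, PartNo=5): 1 row → Supplier = r ✓
(Weight=5, PartNo=10): 1 row → Supplier = v ✓
Two rows agree on {Weight, PartNo} but differ on Supplier, so {Weight, PartNo} -> Supplier does not hold.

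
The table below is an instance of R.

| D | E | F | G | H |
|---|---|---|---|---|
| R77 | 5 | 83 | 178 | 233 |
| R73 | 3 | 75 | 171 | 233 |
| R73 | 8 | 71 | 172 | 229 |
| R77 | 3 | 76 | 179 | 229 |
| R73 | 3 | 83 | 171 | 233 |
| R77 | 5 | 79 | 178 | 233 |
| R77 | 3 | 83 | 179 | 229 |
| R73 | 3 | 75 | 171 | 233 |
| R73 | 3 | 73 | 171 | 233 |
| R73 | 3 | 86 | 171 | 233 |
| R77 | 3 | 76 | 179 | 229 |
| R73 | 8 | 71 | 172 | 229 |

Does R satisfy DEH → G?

Yes

(D=R77, E=5, H=233): 2 rows → G = 178, 178 ✓
(D=R73, E=3, H=233): 5 rows → G = 171, 171, 171, 171, 171 ✓
(D=R73, E=8, H=229): 2 rows → G = 172, 172 ✓
(D=R77, E=3, H=229): 3 rows → G = 179, 179, 179 ✓
Every DEH value is associated with a single G value, so DEH → G holds.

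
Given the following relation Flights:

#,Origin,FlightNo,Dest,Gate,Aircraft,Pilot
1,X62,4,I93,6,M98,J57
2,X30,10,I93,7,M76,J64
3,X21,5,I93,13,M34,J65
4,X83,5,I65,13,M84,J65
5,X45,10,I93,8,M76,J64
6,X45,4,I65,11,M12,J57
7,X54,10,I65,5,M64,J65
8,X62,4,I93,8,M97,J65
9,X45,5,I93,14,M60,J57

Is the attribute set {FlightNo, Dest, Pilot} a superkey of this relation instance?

No

Rows 2 and 5 have the same {FlightNo, Dest, Pilot} value (FlightNo=10, Dest=I93, Pilot=J64) but are distinct tuples, so {FlightNo, Dest, Pilot} does not determine every attribute — not a superkey.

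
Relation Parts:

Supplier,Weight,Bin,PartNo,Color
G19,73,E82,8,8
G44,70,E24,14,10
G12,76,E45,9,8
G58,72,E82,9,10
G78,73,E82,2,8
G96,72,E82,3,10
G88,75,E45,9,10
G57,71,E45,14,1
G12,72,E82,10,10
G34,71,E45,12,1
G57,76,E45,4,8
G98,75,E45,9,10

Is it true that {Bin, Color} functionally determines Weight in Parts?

Yes

(Bin=E82, Color=8): 2 rows → Weight = 73, 73 ✓
(Bin=E24, Color=10): 1 row → Weight = 70 ✓
(Bin=E45, Color=8): 2 rows → Weight = 76, 76 ✓
(Bin=E82, Color=10): 3 rows → Weight = 72, 72, 72 ✓
(Bin=E45, Color=10): 2 rows → Weight = 75, 75 ✓
(Bin=E45, Color=1): 2 rows → Weight = 71, 71 ✓
Every {Bin, Color} value is associated with a single Weight value, so {Bin, Color} -> Weight holds.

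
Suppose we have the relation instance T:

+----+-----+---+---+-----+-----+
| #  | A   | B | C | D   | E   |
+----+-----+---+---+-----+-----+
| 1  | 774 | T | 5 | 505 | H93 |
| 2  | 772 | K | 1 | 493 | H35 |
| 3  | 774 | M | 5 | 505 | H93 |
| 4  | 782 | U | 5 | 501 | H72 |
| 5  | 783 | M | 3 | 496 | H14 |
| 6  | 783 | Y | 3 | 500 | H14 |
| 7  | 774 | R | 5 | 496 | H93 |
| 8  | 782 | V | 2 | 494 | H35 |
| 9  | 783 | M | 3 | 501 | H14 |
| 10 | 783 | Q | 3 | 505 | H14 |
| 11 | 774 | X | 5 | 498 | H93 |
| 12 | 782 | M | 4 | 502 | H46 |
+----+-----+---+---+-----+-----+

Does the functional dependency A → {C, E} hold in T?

A=774: rows 1, 3, 7, 11 → {C,E} = (5, H93), (5, H93), (5, H93), (5, H93) ✓
A=772: row 2 → {C,E} = (1, H35) ✓
A=782: rows 4, 8, 12 → {C,E} takes values {(5, H72), (2, H35), (4, H46)} — violation
A=783: rows 5, 6, 9, 10 → {C,E} = (3, H14), (3, H14), (3, H14), (3, H14) ✓
Two rows agree on A but differ on {C, E}, so A → {C, E} does not hold.

No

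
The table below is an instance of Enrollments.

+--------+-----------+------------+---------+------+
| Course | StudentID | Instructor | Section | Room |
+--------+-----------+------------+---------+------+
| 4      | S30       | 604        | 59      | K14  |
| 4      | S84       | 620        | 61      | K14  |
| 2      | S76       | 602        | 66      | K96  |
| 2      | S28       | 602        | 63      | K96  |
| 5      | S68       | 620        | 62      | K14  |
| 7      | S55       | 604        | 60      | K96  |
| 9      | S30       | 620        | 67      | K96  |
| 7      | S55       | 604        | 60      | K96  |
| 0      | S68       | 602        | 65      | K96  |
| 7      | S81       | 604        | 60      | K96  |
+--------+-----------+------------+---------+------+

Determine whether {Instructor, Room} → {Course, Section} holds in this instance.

No

(Instructor=604, Room=K14): 1 row → {Course,Section} = (4, 59) ✓
(Instructor=620, Room=K14): 2 rows → {Course,Section} takes values {(4, 61), (5, 62)} — violation
(Instructor=602, Room=K96): 3 rows → {Course,Section} takes values {(2, 66), (2, 63), (0, 65)} — violation
(Instructor=604, Room=K96): 3 rows → {Course,Section} = (7, 60), (7, 60), (7, 60) ✓
(Instructor=620, Room=K96): 1 row → {Course,Section} = (9, 67) ✓
Two rows agree on {Instructor, Room} but differ on {Course, Section}, so {Instructor, Room} → {Course, Section} does not hold.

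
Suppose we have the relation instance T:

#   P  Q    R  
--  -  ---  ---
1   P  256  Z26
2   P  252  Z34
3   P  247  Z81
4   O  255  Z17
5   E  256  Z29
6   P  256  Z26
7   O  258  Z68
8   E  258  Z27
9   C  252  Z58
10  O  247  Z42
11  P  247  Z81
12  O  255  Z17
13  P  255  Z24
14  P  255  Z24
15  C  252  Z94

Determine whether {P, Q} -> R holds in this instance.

(P=P, Q=256): rows 1, 6 → R = Z26, Z26 ✓
(P=P, Q=252): row 2 → R = Z34 ✓
(P=P, Q=247): rows 3, 11 → R = Z81, Z81 ✓
(P=O, Q=255): rows 4, 12 → R = Z17, Z17 ✓
(P=E, Q=256): row 5 → R = Z29 ✓
(P=O, Q=258): row 7 → R = Z68 ✓
(P=E, Q=258): row 8 → R = Z27 ✓
(P=C, Q=252): rows 9, 15 → R takes values {Z58, Z94} — violation
(P=O, Q=247): row 10 → R = Z42 ✓
(P=P, Q=255): rows 13, 14 → R = Z24, Z24 ✓
Two rows agree on {P, Q} but differ on R, so {P, Q} -> R does not hold.

No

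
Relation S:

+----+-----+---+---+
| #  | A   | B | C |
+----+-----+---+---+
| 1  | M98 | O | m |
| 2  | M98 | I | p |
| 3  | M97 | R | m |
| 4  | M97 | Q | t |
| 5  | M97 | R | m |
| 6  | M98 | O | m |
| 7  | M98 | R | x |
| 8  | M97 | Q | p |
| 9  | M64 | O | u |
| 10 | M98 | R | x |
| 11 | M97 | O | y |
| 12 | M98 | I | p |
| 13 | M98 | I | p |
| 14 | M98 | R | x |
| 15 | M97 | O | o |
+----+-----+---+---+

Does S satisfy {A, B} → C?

(A=M98, B=O): rows 1, 6 → C = m, m ✓
(A=M98, B=I): rows 2, 12, 13 → C = p, p, p ✓
(A=M97, B=R): rows 3, 5 → C = m, m ✓
(A=M97, B=Q): rows 4, 8 → C takes values {t, p} — violation
(A=M98, B=R): rows 7, 10, 14 → C = x, x, x ✓
(A=M64, B=O): row 9 → C = u ✓
(A=M97, B=O): rows 11, 15 → C takes values {y, o} — violation
Two rows agree on {A, B} but differ on C, so {A, B} → C does not hold.

No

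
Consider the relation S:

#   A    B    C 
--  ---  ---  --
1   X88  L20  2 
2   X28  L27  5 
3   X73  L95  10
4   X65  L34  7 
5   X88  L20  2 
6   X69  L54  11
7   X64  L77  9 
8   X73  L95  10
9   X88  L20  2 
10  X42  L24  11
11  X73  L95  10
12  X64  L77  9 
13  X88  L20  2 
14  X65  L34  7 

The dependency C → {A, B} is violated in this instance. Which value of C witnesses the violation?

11

C=2: rows 1, 5, 9, 13 → {A,B} = (X88, L20), (X88, L20), (X88, L20), (X88, L20) ✓
C=5: row 2 → {A,B} = (X28, L27) ✓
C=10: rows 3, 8, 11 → {A,B} = (X73, L95), (X73, L95), (X73, L95) ✓
C=7: rows 4, 14 → {A,B} = (X65, L34), (X65, L34) ✓
C=11: rows 6, 10 → {A,B} takes values {(X69, L54), (X42, L24)} — violation
C=9: rows 7, 12 → {A,B} = (X64, L77), (X64, L77) ✓
The only C value with inconsistent RHS is C=11.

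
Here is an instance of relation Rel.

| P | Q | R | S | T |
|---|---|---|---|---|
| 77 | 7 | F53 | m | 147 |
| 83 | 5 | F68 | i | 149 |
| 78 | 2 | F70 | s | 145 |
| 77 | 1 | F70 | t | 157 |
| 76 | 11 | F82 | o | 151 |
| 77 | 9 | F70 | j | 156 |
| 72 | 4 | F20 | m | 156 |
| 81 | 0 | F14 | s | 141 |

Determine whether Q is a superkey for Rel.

All 8 rows have distinct Q values, so Q → (all attributes) holds and Q is a superkey.

Yes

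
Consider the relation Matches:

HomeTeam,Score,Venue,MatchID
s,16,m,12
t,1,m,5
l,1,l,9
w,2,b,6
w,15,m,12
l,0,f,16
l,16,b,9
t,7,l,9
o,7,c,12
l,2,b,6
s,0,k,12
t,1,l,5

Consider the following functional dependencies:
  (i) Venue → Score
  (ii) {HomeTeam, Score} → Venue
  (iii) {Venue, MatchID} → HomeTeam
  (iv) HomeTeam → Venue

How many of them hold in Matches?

(i) Venue → Score: Venue=m: 3 rows → Score takes values {16, 1, 15} — violation; Venue=l: 3 rows → Score takes values {1, 7} — violation; Venue=b: 3 rows → Score takes values {2, 16} — violation — fails.
(ii) {HomeTeam, Score} → Venue: (HomeTeam=t, Score=1): 2 rows → Venue takes values {m, l} — violation — fails.
(iii) {Venue, MatchID} → HomeTeam: (Venue=m, MatchID=12): 2 rows → HomeTeam takes values {s, w} — violation; (Venue=l, MatchID=9): 2 rows → HomeTeam takes values {l, t} — violation; (Venue=b, MatchID=6): 2 rows → HomeTeam takes values {w, l} — violation — fails.
(iv) HomeTeam → Venue: HomeTeam=s: 2 rows → Venue takes values {m, k} — violation; HomeTeam=t: 3 rows → Venue takes values {m, l} — violation; HomeTeam=l: 4 rows → Venue takes values {l, f, b} — violation; HomeTeam=w: 2 rows → Venue takes values {b, m} — violation — fails.
None of the 4 dependencies hold.

0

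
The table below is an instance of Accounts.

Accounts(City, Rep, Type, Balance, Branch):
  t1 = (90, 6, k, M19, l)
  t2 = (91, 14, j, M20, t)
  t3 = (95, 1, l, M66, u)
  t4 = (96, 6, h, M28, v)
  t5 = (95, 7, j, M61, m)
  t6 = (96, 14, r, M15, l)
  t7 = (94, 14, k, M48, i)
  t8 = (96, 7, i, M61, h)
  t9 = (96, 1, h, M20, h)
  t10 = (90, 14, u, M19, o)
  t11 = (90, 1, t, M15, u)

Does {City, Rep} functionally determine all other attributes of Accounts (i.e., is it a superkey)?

Yes

All 11 rows have distinct {City, Rep} values, so {City, Rep} → (all attributes) holds and {City, Rep} is a superkey.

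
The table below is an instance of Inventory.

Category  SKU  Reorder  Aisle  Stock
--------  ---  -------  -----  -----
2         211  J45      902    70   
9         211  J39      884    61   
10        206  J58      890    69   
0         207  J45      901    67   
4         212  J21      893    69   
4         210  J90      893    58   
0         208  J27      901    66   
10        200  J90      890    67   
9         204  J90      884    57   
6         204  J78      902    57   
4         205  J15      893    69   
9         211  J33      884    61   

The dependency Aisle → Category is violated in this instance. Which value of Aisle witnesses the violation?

Aisle=902: 2 rows → Category takes values {2, 6} — violation
Aisle=884: 3 rows → Category = 9, 9, 9 ✓
Aisle=890: 2 rows → Category = 10, 10 ✓
Aisle=901: 2 rows → Category = 0, 0 ✓
Aisle=893: 3 rows → Category = 4, 4, 4 ✓
The only Aisle value with inconsistent Category is Aisle=902.

902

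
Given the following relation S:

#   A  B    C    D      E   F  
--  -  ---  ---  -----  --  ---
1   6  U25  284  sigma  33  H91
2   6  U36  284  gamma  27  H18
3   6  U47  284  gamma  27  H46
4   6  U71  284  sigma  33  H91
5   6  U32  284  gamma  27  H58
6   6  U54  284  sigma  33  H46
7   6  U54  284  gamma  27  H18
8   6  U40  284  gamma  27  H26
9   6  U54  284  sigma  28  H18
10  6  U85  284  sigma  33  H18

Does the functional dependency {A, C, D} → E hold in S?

(A=6, C=284, D=sigma): rows 1, 4, 6, 9, 10 → E takes values {33, 28} — violation
(A=6, C=284, D=gamma): rows 2, 3, 5, 7, 8 → E = 27, 27, 27, 27, 27 ✓
Two rows agree on {A, C, D} but differ on E, so {A, C, D} → E does not hold.

No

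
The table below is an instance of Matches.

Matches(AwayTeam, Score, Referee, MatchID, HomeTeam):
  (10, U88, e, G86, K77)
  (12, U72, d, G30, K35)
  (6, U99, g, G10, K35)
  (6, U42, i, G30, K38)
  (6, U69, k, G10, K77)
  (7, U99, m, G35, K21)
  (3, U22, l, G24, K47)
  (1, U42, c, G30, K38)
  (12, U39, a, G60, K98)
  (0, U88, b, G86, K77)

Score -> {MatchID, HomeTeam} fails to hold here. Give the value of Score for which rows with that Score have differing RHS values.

U99

Score=U88: 2 rows → {MatchID,HomeTeam} = (G86, K77), (G86, K77) ✓
Score=U72: 1 row → {MatchID,HomeTeam} = (G30, K35) ✓
Score=U99: 2 rows → {MatchID,HomeTeam} takes values {(G10, K35), (G35, K21)} — violation
Score=U42: 2 rows → {MatchID,HomeTeam} = (G30, K38), (G30, K38) ✓
Score=U69: 1 row → {MatchID,HomeTeam} = (G10, K77) ✓
Score=U22: 1 row → {MatchID,HomeTeam} = (G24, K47) ✓
Score=U39: 1 row → {MatchID,HomeTeam} = (G60, K98) ✓
The only Score value with inconsistent RHS is Score=U99.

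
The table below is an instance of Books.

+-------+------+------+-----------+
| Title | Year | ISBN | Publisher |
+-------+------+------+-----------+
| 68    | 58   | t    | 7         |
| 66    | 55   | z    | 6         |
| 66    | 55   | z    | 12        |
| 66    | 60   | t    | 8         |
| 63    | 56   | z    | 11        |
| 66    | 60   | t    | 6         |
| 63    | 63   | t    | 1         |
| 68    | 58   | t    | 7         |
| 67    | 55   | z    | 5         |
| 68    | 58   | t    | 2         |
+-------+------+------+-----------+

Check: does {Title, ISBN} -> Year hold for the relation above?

(Title=68, ISBN=t): 3 rows → Year = 58, 58, 58 ✓
(Title=66, ISBN=z): 2 rows → Year = 55, 55 ✓
(Title=66, ISBN=t): 2 rows → Year = 60, 60 ✓
(Title=63, ISBN=z): 1 row → Year = 56 ✓
(Title=63, ISBN=t): 1 row → Year = 63 ✓
(Title=67, ISBN=z): 1 row → Year = 55 ✓
Every {Title, ISBN} value is associated with a single Year value, so {Title, ISBN} -> Year holds.

Yes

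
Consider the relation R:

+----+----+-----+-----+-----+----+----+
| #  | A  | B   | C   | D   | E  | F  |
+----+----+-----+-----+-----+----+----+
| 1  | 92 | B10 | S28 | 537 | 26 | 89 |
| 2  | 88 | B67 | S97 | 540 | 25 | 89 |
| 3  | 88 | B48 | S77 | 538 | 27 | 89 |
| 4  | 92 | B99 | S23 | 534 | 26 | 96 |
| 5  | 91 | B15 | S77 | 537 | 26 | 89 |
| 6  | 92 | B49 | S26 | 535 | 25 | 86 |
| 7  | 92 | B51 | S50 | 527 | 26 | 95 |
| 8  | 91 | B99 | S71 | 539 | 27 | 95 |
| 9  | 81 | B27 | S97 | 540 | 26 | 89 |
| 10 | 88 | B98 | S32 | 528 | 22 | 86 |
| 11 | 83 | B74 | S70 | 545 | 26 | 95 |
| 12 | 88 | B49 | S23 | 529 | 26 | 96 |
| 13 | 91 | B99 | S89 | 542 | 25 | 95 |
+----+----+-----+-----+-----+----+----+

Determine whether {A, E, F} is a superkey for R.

All 13 rows have distinct {A, E, F} values, so {A, E, F} → (all attributes) holds and {A, E, F} is a superkey.

Yes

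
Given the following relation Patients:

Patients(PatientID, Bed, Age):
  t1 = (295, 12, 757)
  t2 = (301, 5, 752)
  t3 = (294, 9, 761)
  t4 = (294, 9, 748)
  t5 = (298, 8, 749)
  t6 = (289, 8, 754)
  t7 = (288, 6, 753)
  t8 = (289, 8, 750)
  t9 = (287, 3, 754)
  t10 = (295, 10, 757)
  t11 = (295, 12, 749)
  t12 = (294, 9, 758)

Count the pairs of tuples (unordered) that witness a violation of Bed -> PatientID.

2

Bed=12: all 2 rows agree on PatientID — 0 pairs.
Bed=9: all 3 rows agree on PatientID — 0 pairs.
Bed=8: violating pairs (5,6), (5,8) — 2 pairs.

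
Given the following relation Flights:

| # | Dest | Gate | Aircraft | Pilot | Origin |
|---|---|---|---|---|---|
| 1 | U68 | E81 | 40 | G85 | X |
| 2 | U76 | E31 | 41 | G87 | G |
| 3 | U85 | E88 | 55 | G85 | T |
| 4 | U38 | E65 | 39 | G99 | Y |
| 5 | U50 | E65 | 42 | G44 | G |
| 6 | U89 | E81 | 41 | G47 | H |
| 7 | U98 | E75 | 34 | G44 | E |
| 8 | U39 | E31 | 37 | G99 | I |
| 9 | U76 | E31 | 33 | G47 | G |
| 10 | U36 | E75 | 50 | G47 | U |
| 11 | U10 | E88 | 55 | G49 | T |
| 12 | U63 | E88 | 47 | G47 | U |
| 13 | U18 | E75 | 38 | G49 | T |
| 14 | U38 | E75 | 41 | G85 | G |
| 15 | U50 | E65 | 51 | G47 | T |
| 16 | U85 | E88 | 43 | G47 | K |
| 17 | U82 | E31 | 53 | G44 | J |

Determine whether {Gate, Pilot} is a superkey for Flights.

Rows 12 and 16 have the same {Gate, Pilot} value (Gate=E88, Pilot=G47) but are distinct tuples, so {Gate, Pilot} does not determine every attribute — not a superkey.

No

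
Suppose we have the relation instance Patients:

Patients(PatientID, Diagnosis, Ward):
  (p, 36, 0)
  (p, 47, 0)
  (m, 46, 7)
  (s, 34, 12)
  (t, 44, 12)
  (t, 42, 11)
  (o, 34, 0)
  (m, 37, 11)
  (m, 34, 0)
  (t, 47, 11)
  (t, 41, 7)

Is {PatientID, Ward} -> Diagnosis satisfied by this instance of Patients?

No

(PatientID=p, Ward=0): 2 rows → Diagnosis takes values {36, 47} — violation
(PatientID=m, Ward=7): 1 row → Diagnosis = 46 ✓
(PatientID=s, Ward=12): 1 row → Diagnosis = 34 ✓
(PatientID=t, Ward=12): 1 row → Diagnosis = 44 ✓
(PatientID=t, Ward=11): 2 rows → Diagnosis takes values {42, 47} — violation
(PatientID=o, Ward=0): 1 row → Diagnosis = 34 ✓
(PatientID=m, Ward=11): 1 row → Diagnosis = 37 ✓
(PatientID=m, Ward=0): 1 row → Diagnosis = 34 ✓
(PatientID=t, Ward=7): 1 row → Diagnosis = 41 ✓
Two rows agree on {PatientID, Ward} but differ on Diagnosis, so {PatientID, Ward} -> Diagnosis does not hold.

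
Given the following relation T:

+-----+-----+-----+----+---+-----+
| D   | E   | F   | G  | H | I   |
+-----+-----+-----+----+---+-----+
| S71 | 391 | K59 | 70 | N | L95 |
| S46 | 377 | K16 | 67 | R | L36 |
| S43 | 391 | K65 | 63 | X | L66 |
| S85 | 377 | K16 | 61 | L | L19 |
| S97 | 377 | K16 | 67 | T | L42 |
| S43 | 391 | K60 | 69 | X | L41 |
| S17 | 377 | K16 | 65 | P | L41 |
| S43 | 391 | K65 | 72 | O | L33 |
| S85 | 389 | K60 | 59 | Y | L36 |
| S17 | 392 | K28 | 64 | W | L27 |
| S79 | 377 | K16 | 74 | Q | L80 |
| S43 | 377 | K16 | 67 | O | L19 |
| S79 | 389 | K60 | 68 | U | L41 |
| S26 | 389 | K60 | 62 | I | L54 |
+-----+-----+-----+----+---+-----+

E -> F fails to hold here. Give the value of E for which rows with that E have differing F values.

E=391: 4 rows → F takes values {K59, K65, K60} — violation
E=377: 6 rows → F = K16, K16, K16, K16, K16, K16 ✓
E=389: 3 rows → F = K60, K60, K60 ✓
E=392: 1 row → F = K28 ✓
The only E value with inconsistent F is E=391.

391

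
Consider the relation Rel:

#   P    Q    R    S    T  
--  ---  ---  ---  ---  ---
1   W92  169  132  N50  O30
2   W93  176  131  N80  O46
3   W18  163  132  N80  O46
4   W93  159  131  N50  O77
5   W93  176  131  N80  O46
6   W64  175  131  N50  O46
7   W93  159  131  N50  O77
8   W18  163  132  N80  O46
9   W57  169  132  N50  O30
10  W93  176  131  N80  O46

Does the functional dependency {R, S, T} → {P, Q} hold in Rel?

No

(R=132, S=N50, T=O30): rows 1, 9 → {P,Q} takes values {(W92, 169), (W57, 169)} — violation
(R=131, S=N80, T=O46): rows 2, 5, 10 → {P,Q} = (W93, 176), (W93, 176), (W93, 176) ✓
(R=132, S=N80, T=O46): rows 3, 8 → {P,Q} = (W18, 163), (W18, 163) ✓
(R=131, S=N50, T=O77): rows 4, 7 → {P,Q} = (W93, 159), (W93, 159) ✓
(R=131, S=N50, T=O46): row 6 → {P,Q} = (W64, 175) ✓
Two rows agree on {R, S, T} but differ on {P, Q}, so {R, S, T} → {P, Q} does not hold.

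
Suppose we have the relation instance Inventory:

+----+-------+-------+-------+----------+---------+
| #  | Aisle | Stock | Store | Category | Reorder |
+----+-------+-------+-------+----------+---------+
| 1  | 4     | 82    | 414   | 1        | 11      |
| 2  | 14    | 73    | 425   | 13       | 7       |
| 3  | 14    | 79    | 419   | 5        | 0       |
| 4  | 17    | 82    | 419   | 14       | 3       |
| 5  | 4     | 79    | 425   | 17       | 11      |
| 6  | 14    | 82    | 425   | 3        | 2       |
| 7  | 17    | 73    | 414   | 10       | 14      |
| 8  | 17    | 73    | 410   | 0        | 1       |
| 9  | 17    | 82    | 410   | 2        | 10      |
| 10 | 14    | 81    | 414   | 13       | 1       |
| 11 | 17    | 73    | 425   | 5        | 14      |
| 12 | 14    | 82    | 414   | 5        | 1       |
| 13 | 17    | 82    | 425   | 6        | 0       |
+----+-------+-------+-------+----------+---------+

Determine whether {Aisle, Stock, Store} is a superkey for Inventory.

Yes

All 13 rows have distinct {Aisle, Stock, Store} values, so {Aisle, Stock, Store} → (all attributes) holds and {Aisle, Stock, Store} is a superkey.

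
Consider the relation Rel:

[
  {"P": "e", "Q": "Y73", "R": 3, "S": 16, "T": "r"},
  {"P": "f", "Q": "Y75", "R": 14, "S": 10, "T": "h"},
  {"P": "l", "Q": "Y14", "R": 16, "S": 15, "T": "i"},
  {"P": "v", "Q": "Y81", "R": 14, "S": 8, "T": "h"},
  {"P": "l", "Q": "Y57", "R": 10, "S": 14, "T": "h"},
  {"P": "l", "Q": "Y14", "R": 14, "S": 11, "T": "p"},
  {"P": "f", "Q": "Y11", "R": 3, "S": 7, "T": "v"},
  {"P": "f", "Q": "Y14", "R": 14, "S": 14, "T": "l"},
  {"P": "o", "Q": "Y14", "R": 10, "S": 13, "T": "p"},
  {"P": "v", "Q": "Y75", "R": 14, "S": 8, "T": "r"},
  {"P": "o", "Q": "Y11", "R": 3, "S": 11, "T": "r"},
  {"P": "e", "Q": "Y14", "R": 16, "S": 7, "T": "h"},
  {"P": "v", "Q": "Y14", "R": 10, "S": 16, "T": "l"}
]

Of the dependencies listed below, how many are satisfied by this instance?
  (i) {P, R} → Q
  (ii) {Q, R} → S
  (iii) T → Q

(i) {P, R} → Q: (P=f, R=14): 2 rows → Q takes values {Y75, Y14} — violation; (P=v, R=14): 2 rows → Q takes values {Y81, Y75} — violation — fails.
(ii) {Q, R} → S: (Q=Y75, R=14): 2 rows → S takes values {10, 8} — violation; (Q=Y14, R=16): 2 rows → S takes values {15, 7} — violation; (Q=Y14, R=14): 2 rows → S takes values {11, 14} — violation; (Q=Y11, R=3): 2 rows → S takes values {7, 11} — violation; (Q=Y14, R=10): 2 rows → S takes values {13, 16} — violation — fails.
(iii) T → Q: T=r: 3 rows → Q takes values {Y73, Y75, Y11} — violation; T=h: 4 rows → Q takes values {Y75, Y81, Y57, Y14} — violation — fails.
None of the 3 dependencies hold.

0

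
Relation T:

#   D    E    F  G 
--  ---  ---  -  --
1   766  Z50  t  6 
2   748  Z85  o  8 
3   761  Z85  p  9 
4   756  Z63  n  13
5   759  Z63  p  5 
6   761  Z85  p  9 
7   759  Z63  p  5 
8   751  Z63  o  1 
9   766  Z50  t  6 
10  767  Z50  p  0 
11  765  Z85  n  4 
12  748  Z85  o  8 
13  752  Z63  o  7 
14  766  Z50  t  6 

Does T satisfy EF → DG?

(E=Z50, F=t): rows 1, 9, 14 → {D,G} = (766, 6), (766, 6), (766, 6) ✓
(E=Z85, F=o): rows 2, 12 → {D,G} = (748, 8), (748, 8) ✓
(E=Z85, F=p): rows 3, 6 → {D,G} = (761, 9), (761, 9) ✓
(E=Z63, F=n): row 4 → {D,G} = (756, 13) ✓
(E=Z63, F=p): rows 5, 7 → {D,G} = (759, 5), (759, 5) ✓
(E=Z63, F=o): rows 8, 13 → {D,G} takes values {(751, 1), (752, 7)} — violation
(E=Z50, F=p): row 10 → {D,G} = (767, 0) ✓
(E=Z85, F=n): row 11 → {D,G} = (765, 4) ✓
Two rows agree on EF but differ on DG, so EF → DG does not hold.

No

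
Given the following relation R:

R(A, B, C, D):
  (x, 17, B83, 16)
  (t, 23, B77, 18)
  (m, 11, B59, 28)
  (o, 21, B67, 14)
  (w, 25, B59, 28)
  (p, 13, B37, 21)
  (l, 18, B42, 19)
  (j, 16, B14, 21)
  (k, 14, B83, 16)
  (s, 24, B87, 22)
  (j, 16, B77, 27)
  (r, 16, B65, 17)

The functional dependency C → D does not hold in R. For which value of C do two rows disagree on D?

B77

C=B83: 2 rows → D = 16, 16 ✓
C=B77: 2 rows → D takes values {18, 27} — violation
C=B59: 2 rows → D = 28, 28 ✓
C=B67: 1 row → D = 14 ✓
C=B37: 1 row → D = 21 ✓
C=B42: 1 row → D = 19 ✓
C=B14: 1 row → D = 21 ✓
C=B87: 1 row → D = 22 ✓
C=B65: 1 row → D = 17 ✓
The only C value with inconsistent D is C=B77.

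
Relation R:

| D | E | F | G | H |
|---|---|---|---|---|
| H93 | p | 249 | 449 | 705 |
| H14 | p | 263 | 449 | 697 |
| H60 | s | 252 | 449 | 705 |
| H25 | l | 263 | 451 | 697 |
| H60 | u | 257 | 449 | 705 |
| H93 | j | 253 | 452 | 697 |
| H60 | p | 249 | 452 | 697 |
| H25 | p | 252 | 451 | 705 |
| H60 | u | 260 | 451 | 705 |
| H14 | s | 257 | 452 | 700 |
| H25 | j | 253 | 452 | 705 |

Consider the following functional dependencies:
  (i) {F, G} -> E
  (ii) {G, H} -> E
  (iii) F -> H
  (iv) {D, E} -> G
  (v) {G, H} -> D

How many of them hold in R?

1

(i) {F, G} -> E: every LHS value maps to a single RHS value — holds.
(ii) {G, H} -> E: (G=449, H=705): 3 rows → E takes values {p, s, u} — violation; (G=452, H=697): 2 rows → E takes values {j, p} — violation; (G=451, H=705): 2 rows → E takes values {p, u} — violation — fails.
(iii) F -> H: F=249: 2 rows → H takes values {705, 697} — violation; F=257: 2 rows → H takes values {705, 700} — violation; F=253: 2 rows → H takes values {697, 705} — violation — fails.
(iv) {D, E} -> G: (D=H60, E=u): 2 rows → G takes values {449, 451} — violation — fails.
(v) {G, H} -> D: (G=449, H=705): 3 rows → D takes values {H93, H60} — violation; (G=452, H=697): 2 rows → D takes values {H93, H60} — violation; (G=451, H=705): 2 rows → D takes values {H25, H60} — violation — fails.
1 of the 5 dependencies holds.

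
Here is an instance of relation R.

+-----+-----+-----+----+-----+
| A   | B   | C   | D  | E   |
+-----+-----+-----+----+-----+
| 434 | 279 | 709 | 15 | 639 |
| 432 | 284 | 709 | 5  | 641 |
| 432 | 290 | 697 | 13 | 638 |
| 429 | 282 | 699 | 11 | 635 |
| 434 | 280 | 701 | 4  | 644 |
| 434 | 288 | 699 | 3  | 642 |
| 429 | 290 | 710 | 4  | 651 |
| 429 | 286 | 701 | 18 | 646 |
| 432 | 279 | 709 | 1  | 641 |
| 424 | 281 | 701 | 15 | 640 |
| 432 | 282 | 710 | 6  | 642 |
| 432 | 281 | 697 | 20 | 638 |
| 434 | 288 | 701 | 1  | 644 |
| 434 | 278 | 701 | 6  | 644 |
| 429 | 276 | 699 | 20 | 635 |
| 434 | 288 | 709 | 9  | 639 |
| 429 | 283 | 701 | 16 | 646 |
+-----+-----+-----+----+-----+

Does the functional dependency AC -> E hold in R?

(A=434, C=709): 2 rows → E = 639, 639 ✓
(A=432, C=709): 2 rows → E = 641, 641 ✓
(A=432, C=697): 2 rows → E = 638, 638 ✓
(A=429, C=699): 2 rows → E = 635, 635 ✓
(A=434, C=701): 3 rows → E = 644, 644, 644 ✓
(A=434, C=699): 1 row → E = 642 ✓
(A=429, C=710): 1 row → E = 651 ✓
(A=429, C=701): 2 rows → E = 646, 646 ✓
(A=424, C=701): 1 row → E = 640 ✓
(A=432, C=710): 1 row → E = 642 ✓
Every AC value is associated with a single E value, so AC -> E holds.

Yes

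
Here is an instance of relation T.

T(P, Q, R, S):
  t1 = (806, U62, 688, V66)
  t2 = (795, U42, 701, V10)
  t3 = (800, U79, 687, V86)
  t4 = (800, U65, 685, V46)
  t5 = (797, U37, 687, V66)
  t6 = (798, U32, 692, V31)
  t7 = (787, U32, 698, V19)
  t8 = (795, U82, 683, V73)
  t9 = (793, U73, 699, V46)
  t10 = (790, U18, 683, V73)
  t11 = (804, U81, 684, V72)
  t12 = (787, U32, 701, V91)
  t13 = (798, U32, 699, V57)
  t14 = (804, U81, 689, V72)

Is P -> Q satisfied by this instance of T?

P=806: row 1 → Q = U62 ✓
P=795: rows 2, 8 → Q takes values {U42, U82} — violation
P=800: rows 3, 4 → Q takes values {U79, U65} — violation
P=797: row 5 → Q = U37 ✓
P=798: rows 6, 13 → Q = U32, U32 ✓
P=787: rows 7, 12 → Q = U32, U32 ✓
P=793: row 9 → Q = U73 ✓
P=790: row 10 → Q = U18 ✓
P=804: rows 11, 14 → Q = U81, U81 ✓
Two rows agree on P but differ on Q, so P -> Q does not hold.

No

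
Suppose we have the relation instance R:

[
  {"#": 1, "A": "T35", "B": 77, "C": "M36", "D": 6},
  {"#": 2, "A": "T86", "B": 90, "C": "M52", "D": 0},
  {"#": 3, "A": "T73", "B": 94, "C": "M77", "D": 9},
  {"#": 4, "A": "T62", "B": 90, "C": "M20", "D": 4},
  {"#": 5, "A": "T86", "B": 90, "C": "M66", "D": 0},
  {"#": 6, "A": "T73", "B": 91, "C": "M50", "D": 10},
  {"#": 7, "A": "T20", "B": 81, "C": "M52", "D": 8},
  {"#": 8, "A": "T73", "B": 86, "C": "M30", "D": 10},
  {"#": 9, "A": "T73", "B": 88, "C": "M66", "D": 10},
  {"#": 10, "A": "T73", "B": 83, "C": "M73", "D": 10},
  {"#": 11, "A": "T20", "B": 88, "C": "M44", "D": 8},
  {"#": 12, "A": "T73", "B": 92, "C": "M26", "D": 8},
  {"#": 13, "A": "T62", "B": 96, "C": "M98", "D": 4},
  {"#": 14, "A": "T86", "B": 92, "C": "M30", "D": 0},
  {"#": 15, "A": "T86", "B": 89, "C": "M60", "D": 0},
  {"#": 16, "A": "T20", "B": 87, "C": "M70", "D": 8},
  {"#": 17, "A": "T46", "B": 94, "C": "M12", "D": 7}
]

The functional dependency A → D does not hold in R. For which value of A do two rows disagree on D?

A=T35: row 1 → D = 6 ✓
A=T86: rows 2, 5, 14, 15 → D = 0, 0, 0, 0 ✓
A=T73: rows 3, 6, 8, 9, 10, 12 → D takes values {9, 10, 8} — violation
A=T62: rows 4, 13 → D = 4, 4 ✓
A=T20: rows 7, 11, 16 → D = 8, 8, 8 ✓
A=T46: row 17 → D = 7 ✓
The only A value with inconsistent D is A=T73.

T73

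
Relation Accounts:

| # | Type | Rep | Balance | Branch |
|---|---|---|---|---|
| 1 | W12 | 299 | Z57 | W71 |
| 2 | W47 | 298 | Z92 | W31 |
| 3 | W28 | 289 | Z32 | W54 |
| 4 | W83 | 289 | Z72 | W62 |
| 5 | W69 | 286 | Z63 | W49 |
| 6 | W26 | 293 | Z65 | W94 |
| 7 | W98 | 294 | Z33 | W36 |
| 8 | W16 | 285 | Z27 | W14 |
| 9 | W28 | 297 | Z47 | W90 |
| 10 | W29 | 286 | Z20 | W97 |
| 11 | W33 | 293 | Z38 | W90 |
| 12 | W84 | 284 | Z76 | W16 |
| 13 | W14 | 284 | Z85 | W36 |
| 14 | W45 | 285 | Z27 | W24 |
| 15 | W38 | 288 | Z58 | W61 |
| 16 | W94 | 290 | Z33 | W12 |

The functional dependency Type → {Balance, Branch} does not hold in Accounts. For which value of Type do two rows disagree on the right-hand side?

Type=W12: row 1 → {Balance,Branch} = (Z57, W71) ✓
Type=W47: row 2 → {Balance,Branch} = (Z92, W31) ✓
Type=W28: rows 3, 9 → {Balance,Branch} takes values {(Z32, W54), (Z47, W90)} — violation
Type=W83: row 4 → {Balance,Branch} = (Z72, W62) ✓
Type=W69: row 5 → {Balance,Branch} = (Z63, W49) ✓
Type=W26: row 6 → {Balance,Branch} = (Z65, W94) ✓
Type=W98: row 7 → {Balance,Branch} = (Z33, W36) ✓
Type=W16: row 8 → {Balance,Branch} = (Z27, W14) ✓
Type=W29: row 10 → {Balance,Branch} = (Z20, W97) ✓
Type=W33: row 11 → {Balance,Branch} = (Z38, W90) ✓
Type=W84: row 12 → {Balance,Branch} = (Z76, W16) ✓
Type=W14: row 13 → {Balance,Branch} = (Z85, W36) ✓
Type=W45: row 14 → {Balance,Branch} = (Z27, W24) ✓
Type=W38: row 15 → {Balance,Branch} = (Z58, W61) ✓
Type=W94: row 16 → {Balance,Branch} = (Z33, W12) ✓
The only Type value with inconsistent RHS is Type=W28.

W28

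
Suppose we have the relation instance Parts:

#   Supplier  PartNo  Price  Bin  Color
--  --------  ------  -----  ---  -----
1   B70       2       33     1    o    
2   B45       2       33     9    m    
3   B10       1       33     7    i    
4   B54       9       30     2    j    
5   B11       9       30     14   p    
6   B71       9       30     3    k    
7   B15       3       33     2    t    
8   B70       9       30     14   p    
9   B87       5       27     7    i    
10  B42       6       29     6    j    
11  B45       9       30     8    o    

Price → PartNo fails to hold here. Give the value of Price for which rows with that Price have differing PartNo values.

33

Price=33: rows 1, 2, 3, 7 → PartNo takes values {2, 1, 3} — violation
Price=30: rows 4, 5, 6, 8, 11 → PartNo = 9, 9, 9, 9, 9 ✓
Price=27: row 9 → PartNo = 5 ✓
Price=29: row 10 → PartNo = 6 ✓
The only Price value with inconsistent PartNo is Price=33.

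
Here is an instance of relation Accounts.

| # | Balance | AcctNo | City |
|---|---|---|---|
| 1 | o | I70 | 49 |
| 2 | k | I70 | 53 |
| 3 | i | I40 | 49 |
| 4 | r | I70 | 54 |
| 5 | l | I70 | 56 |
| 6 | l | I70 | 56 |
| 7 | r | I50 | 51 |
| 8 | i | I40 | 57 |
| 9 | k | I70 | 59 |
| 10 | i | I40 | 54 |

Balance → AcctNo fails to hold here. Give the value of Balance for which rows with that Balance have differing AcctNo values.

Balance=o: row 1 → AcctNo = I70 ✓
Balance=k: rows 2, 9 → AcctNo = I70, I70 ✓
Balance=i: rows 3, 8, 10 → AcctNo = I40, I40, I40 ✓
Balance=r: rows 4, 7 → AcctNo takes values {I70, I50} — violation
Balance=l: rows 5, 6 → AcctNo = I70, I70 ✓
The only Balance value with inconsistent AcctNo is Balance=r.

r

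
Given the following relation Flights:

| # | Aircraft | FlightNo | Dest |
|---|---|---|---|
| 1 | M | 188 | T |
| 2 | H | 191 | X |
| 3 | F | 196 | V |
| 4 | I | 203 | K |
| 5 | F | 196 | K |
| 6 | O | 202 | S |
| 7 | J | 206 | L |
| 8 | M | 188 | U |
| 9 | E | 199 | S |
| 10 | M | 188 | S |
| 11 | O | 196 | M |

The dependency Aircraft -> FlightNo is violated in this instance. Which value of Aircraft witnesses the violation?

Aircraft=M: rows 1, 8, 10 → FlightNo = 188, 188, 188 ✓
Aircraft=H: row 2 → FlightNo = 191 ✓
Aircraft=F: rows 3, 5 → FlightNo = 196, 196 ✓
Aircraft=I: row 4 → FlightNo = 203 ✓
Aircraft=O: rows 6, 11 → FlightNo takes values {202, 196} — violation
Aircraft=J: row 7 → FlightNo = 206 ✓
Aircraft=E: row 9 → FlightNo = 199 ✓
The only Aircraft value with inconsistent FlightNo is Aircraft=O.

O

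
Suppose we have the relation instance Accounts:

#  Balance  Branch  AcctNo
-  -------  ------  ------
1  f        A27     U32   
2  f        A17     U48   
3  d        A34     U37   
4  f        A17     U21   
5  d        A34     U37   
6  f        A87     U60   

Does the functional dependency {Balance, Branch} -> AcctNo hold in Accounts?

(Balance=f, Branch=A27): row 1 → AcctNo = U32 ✓
(Balance=f, Branch=A17): rows 2, 4 → AcctNo takes values {U48, U21} — violation
(Balance=d, Branch=A34): rows 3, 5 → AcctNo = U37, U37 ✓
(Balance=f, Branch=A87): row 6 → AcctNo = U60 ✓
Two rows agree on {Balance, Branch} but differ on AcctNo, so {Balance, Branch} -> AcctNo does not hold.

No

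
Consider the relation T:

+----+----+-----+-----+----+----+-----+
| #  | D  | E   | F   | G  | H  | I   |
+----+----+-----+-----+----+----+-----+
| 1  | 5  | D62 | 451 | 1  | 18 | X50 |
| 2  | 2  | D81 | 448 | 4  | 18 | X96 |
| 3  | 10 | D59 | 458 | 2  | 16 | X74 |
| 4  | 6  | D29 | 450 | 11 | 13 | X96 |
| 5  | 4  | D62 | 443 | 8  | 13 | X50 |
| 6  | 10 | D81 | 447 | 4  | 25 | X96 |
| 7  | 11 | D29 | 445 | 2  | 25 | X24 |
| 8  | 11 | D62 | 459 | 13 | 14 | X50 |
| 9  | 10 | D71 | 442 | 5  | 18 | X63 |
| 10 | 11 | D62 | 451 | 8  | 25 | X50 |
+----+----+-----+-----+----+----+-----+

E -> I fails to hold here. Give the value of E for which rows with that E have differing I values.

D29

E=D62: rows 1, 5, 8, 10 → I = X50, X50, X50, X50 ✓
E=D81: rows 2, 6 → I = X96, X96 ✓
E=D59: row 3 → I = X74 ✓
E=D29: rows 4, 7 → I takes values {X96, X24} — violation
E=D71: row 9 → I = X63 ✓
The only E value with inconsistent I is E=D29.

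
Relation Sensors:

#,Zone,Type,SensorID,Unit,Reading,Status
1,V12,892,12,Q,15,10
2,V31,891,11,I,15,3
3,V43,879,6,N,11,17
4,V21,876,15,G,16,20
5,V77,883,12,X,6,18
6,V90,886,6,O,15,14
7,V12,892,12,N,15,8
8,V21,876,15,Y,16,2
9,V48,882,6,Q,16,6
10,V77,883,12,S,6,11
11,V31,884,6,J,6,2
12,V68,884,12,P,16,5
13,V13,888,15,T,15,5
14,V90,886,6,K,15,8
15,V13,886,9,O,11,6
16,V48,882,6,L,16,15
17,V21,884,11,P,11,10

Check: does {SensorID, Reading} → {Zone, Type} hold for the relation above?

Yes

(SensorID=12, Reading=15): rows 1, 7 → {Zone,Type} = (V12, 892), (V12, 892) ✓
(SensorID=11, Reading=15): row 2 → {Zone,Type} = (V31, 891) ✓
(SensorID=6, Reading=11): row 3 → {Zone,Type} = (V43, 879) ✓
(SensorID=15, Reading=16): rows 4, 8 → {Zone,Type} = (V21, 876), (V21, 876) ✓
(SensorID=12, Reading=6): rows 5, 10 → {Zone,Type} = (V77, 883), (V77, 883) ✓
(SensorID=6, Reading=15): rows 6, 14 → {Zone,Type} = (V90, 886), (V90, 886) ✓
(SensorID=6, Reading=16): rows 9, 16 → {Zone,Type} = (V48, 882), (V48, 882) ✓
(SensorID=6, Reading=6): row 11 → {Zone,Type} = (V31, 884) ✓
(SensorID=12, Reading=16): row 12 → {Zone,Type} = (V68, 884) ✓
(SensorID=15, Reading=15): row 13 → {Zone,Type} = (V13, 888) ✓
(SensorID=9, Reading=11): row 15 → {Zone,Type} = (V13, 886) ✓
(SensorID=11, Reading=11): row 17 → {Zone,Type} = (V21, 884) ✓
Every {SensorID, Reading} value is associated with a single {Zone, Type} value, so {SensorID, Reading} → {Zone, Type} holds.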